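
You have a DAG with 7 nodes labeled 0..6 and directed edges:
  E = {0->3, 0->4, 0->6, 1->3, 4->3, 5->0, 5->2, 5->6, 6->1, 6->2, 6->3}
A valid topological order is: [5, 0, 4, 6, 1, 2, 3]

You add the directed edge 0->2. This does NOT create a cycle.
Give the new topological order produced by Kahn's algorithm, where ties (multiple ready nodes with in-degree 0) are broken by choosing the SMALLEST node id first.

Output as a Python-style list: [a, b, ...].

Old toposort: [5, 0, 4, 6, 1, 2, 3]
Added edge: 0->2
Position of 0 (1) < position of 2 (5). Old order still valid.
Run Kahn's algorithm (break ties by smallest node id):
  initial in-degrees: [1, 1, 3, 4, 1, 0, 2]
  ready (indeg=0): [5]
  pop 5: indeg[0]->0; indeg[2]->2; indeg[6]->1 | ready=[0] | order so far=[5]
  pop 0: indeg[2]->1; indeg[3]->3; indeg[4]->0; indeg[6]->0 | ready=[4, 6] | order so far=[5, 0]
  pop 4: indeg[3]->2 | ready=[6] | order so far=[5, 0, 4]
  pop 6: indeg[1]->0; indeg[2]->0; indeg[3]->1 | ready=[1, 2] | order so far=[5, 0, 4, 6]
  pop 1: indeg[3]->0 | ready=[2, 3] | order so far=[5, 0, 4, 6, 1]
  pop 2: no out-edges | ready=[3] | order so far=[5, 0, 4, 6, 1, 2]
  pop 3: no out-edges | ready=[] | order so far=[5, 0, 4, 6, 1, 2, 3]
  Result: [5, 0, 4, 6, 1, 2, 3]

Answer: [5, 0, 4, 6, 1, 2, 3]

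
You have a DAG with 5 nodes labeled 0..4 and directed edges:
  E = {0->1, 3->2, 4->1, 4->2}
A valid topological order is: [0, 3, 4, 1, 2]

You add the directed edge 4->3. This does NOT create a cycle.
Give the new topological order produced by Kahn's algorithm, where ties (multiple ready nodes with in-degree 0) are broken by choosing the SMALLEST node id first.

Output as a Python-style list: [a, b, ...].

Old toposort: [0, 3, 4, 1, 2]
Added edge: 4->3
Position of 4 (2) > position of 3 (1). Must reorder: 4 must now come before 3.
Run Kahn's algorithm (break ties by smallest node id):
  initial in-degrees: [0, 2, 2, 1, 0]
  ready (indeg=0): [0, 4]
  pop 0: indeg[1]->1 | ready=[4] | order so far=[0]
  pop 4: indeg[1]->0; indeg[2]->1; indeg[3]->0 | ready=[1, 3] | order so far=[0, 4]
  pop 1: no out-edges | ready=[3] | order so far=[0, 4, 1]
  pop 3: indeg[2]->0 | ready=[2] | order so far=[0, 4, 1, 3]
  pop 2: no out-edges | ready=[] | order so far=[0, 4, 1, 3, 2]
  Result: [0, 4, 1, 3, 2]

Answer: [0, 4, 1, 3, 2]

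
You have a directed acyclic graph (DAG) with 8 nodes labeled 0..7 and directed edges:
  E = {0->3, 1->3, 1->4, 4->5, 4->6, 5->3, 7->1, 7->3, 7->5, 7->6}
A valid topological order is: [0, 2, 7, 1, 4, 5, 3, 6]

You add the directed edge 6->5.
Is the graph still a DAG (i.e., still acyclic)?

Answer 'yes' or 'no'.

Answer: yes

Derivation:
Given toposort: [0, 2, 7, 1, 4, 5, 3, 6]
Position of 6: index 7; position of 5: index 5
New edge 6->5: backward (u after v in old order)
Backward edge: old toposort is now invalid. Check if this creates a cycle.
Does 5 already reach 6? Reachable from 5: [3, 5]. NO -> still a DAG (reorder needed).
Still a DAG? yes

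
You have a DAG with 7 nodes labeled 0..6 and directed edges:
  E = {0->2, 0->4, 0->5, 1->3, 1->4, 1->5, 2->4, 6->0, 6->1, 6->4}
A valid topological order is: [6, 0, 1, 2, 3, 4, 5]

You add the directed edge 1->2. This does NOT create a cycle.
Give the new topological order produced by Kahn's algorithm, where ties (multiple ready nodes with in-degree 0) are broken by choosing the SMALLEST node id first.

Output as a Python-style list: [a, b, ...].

Old toposort: [6, 0, 1, 2, 3, 4, 5]
Added edge: 1->2
Position of 1 (2) < position of 2 (3). Old order still valid.
Run Kahn's algorithm (break ties by smallest node id):
  initial in-degrees: [1, 1, 2, 1, 4, 2, 0]
  ready (indeg=0): [6]
  pop 6: indeg[0]->0; indeg[1]->0; indeg[4]->3 | ready=[0, 1] | order so far=[6]
  pop 0: indeg[2]->1; indeg[4]->2; indeg[5]->1 | ready=[1] | order so far=[6, 0]
  pop 1: indeg[2]->0; indeg[3]->0; indeg[4]->1; indeg[5]->0 | ready=[2, 3, 5] | order so far=[6, 0, 1]
  pop 2: indeg[4]->0 | ready=[3, 4, 5] | order so far=[6, 0, 1, 2]
  pop 3: no out-edges | ready=[4, 5] | order so far=[6, 0, 1, 2, 3]
  pop 4: no out-edges | ready=[5] | order so far=[6, 0, 1, 2, 3, 4]
  pop 5: no out-edges | ready=[] | order so far=[6, 0, 1, 2, 3, 4, 5]
  Result: [6, 0, 1, 2, 3, 4, 5]

Answer: [6, 0, 1, 2, 3, 4, 5]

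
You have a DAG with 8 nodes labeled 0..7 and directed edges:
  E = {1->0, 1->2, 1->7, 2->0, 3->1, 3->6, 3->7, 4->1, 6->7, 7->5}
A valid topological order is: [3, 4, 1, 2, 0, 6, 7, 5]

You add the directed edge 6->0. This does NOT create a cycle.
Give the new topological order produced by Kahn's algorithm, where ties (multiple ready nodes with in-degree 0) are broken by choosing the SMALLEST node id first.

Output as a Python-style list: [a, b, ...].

Old toposort: [3, 4, 1, 2, 0, 6, 7, 5]
Added edge: 6->0
Position of 6 (5) > position of 0 (4). Must reorder: 6 must now come before 0.
Run Kahn's algorithm (break ties by smallest node id):
  initial in-degrees: [3, 2, 1, 0, 0, 1, 1, 3]
  ready (indeg=0): [3, 4]
  pop 3: indeg[1]->1; indeg[6]->0; indeg[7]->2 | ready=[4, 6] | order so far=[3]
  pop 4: indeg[1]->0 | ready=[1, 6] | order so far=[3, 4]
  pop 1: indeg[0]->2; indeg[2]->0; indeg[7]->1 | ready=[2, 6] | order so far=[3, 4, 1]
  pop 2: indeg[0]->1 | ready=[6] | order so far=[3, 4, 1, 2]
  pop 6: indeg[0]->0; indeg[7]->0 | ready=[0, 7] | order so far=[3, 4, 1, 2, 6]
  pop 0: no out-edges | ready=[7] | order so far=[3, 4, 1, 2, 6, 0]
  pop 7: indeg[5]->0 | ready=[5] | order so far=[3, 4, 1, 2, 6, 0, 7]
  pop 5: no out-edges | ready=[] | order so far=[3, 4, 1, 2, 6, 0, 7, 5]
  Result: [3, 4, 1, 2, 6, 0, 7, 5]

Answer: [3, 4, 1, 2, 6, 0, 7, 5]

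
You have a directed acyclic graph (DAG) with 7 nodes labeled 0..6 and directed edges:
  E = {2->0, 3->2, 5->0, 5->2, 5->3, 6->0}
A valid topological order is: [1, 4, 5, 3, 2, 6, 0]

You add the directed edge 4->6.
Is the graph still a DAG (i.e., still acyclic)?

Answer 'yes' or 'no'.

Given toposort: [1, 4, 5, 3, 2, 6, 0]
Position of 4: index 1; position of 6: index 5
New edge 4->6: forward
Forward edge: respects the existing order. Still a DAG, same toposort still valid.
Still a DAG? yes

Answer: yes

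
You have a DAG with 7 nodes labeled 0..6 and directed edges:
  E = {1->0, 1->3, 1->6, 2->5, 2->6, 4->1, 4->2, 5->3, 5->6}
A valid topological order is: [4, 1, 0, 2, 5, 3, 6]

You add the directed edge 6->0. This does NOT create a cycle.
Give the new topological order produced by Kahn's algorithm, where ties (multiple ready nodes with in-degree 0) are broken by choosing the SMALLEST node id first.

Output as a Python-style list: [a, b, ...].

Answer: [4, 1, 2, 5, 3, 6, 0]

Derivation:
Old toposort: [4, 1, 0, 2, 5, 3, 6]
Added edge: 6->0
Position of 6 (6) > position of 0 (2). Must reorder: 6 must now come before 0.
Run Kahn's algorithm (break ties by smallest node id):
  initial in-degrees: [2, 1, 1, 2, 0, 1, 3]
  ready (indeg=0): [4]
  pop 4: indeg[1]->0; indeg[2]->0 | ready=[1, 2] | order so far=[4]
  pop 1: indeg[0]->1; indeg[3]->1; indeg[6]->2 | ready=[2] | order so far=[4, 1]
  pop 2: indeg[5]->0; indeg[6]->1 | ready=[5] | order so far=[4, 1, 2]
  pop 5: indeg[3]->0; indeg[6]->0 | ready=[3, 6] | order so far=[4, 1, 2, 5]
  pop 3: no out-edges | ready=[6] | order so far=[4, 1, 2, 5, 3]
  pop 6: indeg[0]->0 | ready=[0] | order so far=[4, 1, 2, 5, 3, 6]
  pop 0: no out-edges | ready=[] | order so far=[4, 1, 2, 5, 3, 6, 0]
  Result: [4, 1, 2, 5, 3, 6, 0]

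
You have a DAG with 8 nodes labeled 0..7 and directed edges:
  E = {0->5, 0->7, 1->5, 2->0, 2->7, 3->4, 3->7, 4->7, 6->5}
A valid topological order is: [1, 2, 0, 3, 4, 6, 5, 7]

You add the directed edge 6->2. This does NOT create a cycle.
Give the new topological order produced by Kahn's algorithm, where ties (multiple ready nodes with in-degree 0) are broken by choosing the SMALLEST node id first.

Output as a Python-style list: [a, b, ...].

Old toposort: [1, 2, 0, 3, 4, 6, 5, 7]
Added edge: 6->2
Position of 6 (5) > position of 2 (1). Must reorder: 6 must now come before 2.
Run Kahn's algorithm (break ties by smallest node id):
  initial in-degrees: [1, 0, 1, 0, 1, 3, 0, 4]
  ready (indeg=0): [1, 3, 6]
  pop 1: indeg[5]->2 | ready=[3, 6] | order so far=[1]
  pop 3: indeg[4]->0; indeg[7]->3 | ready=[4, 6] | order so far=[1, 3]
  pop 4: indeg[7]->2 | ready=[6] | order so far=[1, 3, 4]
  pop 6: indeg[2]->0; indeg[5]->1 | ready=[2] | order so far=[1, 3, 4, 6]
  pop 2: indeg[0]->0; indeg[7]->1 | ready=[0] | order so far=[1, 3, 4, 6, 2]
  pop 0: indeg[5]->0; indeg[7]->0 | ready=[5, 7] | order so far=[1, 3, 4, 6, 2, 0]
  pop 5: no out-edges | ready=[7] | order so far=[1, 3, 4, 6, 2, 0, 5]
  pop 7: no out-edges | ready=[] | order so far=[1, 3, 4, 6, 2, 0, 5, 7]
  Result: [1, 3, 4, 6, 2, 0, 5, 7]

Answer: [1, 3, 4, 6, 2, 0, 5, 7]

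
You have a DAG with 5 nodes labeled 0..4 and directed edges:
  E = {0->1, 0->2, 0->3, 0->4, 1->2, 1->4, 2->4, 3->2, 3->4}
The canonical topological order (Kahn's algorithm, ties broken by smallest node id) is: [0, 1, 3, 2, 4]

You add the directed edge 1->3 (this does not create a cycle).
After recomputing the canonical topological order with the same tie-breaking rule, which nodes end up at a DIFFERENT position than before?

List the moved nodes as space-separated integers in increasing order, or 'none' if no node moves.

Answer: none

Derivation:
Old toposort: [0, 1, 3, 2, 4]
Added edge 1->3
Recompute Kahn (smallest-id tiebreak):
  initial in-degrees: [0, 1, 3, 2, 4]
  ready (indeg=0): [0]
  pop 0: indeg[1]->0; indeg[2]->2; indeg[3]->1; indeg[4]->3 | ready=[1] | order so far=[0]
  pop 1: indeg[2]->1; indeg[3]->0; indeg[4]->2 | ready=[3] | order so far=[0, 1]
  pop 3: indeg[2]->0; indeg[4]->1 | ready=[2] | order so far=[0, 1, 3]
  pop 2: indeg[4]->0 | ready=[4] | order so far=[0, 1, 3, 2]
  pop 4: no out-edges | ready=[] | order so far=[0, 1, 3, 2, 4]
New canonical toposort: [0, 1, 3, 2, 4]
Compare positions:
  Node 0: index 0 -> 0 (same)
  Node 1: index 1 -> 1 (same)
  Node 2: index 3 -> 3 (same)
  Node 3: index 2 -> 2 (same)
  Node 4: index 4 -> 4 (same)
Nodes that changed position: none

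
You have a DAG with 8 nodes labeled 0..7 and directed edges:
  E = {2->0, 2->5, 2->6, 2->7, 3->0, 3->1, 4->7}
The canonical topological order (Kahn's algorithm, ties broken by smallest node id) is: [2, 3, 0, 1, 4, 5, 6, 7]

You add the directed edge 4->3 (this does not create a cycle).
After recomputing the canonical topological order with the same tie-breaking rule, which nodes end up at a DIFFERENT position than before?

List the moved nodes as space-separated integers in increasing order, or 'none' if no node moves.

Old toposort: [2, 3, 0, 1, 4, 5, 6, 7]
Added edge 4->3
Recompute Kahn (smallest-id tiebreak):
  initial in-degrees: [2, 1, 0, 1, 0, 1, 1, 2]
  ready (indeg=0): [2, 4]
  pop 2: indeg[0]->1; indeg[5]->0; indeg[6]->0; indeg[7]->1 | ready=[4, 5, 6] | order so far=[2]
  pop 4: indeg[3]->0; indeg[7]->0 | ready=[3, 5, 6, 7] | order so far=[2, 4]
  pop 3: indeg[0]->0; indeg[1]->0 | ready=[0, 1, 5, 6, 7] | order so far=[2, 4, 3]
  pop 0: no out-edges | ready=[1, 5, 6, 7] | order so far=[2, 4, 3, 0]
  pop 1: no out-edges | ready=[5, 6, 7] | order so far=[2, 4, 3, 0, 1]
  pop 5: no out-edges | ready=[6, 7] | order so far=[2, 4, 3, 0, 1, 5]
  pop 6: no out-edges | ready=[7] | order so far=[2, 4, 3, 0, 1, 5, 6]
  pop 7: no out-edges | ready=[] | order so far=[2, 4, 3, 0, 1, 5, 6, 7]
New canonical toposort: [2, 4, 3, 0, 1, 5, 6, 7]
Compare positions:
  Node 0: index 2 -> 3 (moved)
  Node 1: index 3 -> 4 (moved)
  Node 2: index 0 -> 0 (same)
  Node 3: index 1 -> 2 (moved)
  Node 4: index 4 -> 1 (moved)
  Node 5: index 5 -> 5 (same)
  Node 6: index 6 -> 6 (same)
  Node 7: index 7 -> 7 (same)
Nodes that changed position: 0 1 3 4

Answer: 0 1 3 4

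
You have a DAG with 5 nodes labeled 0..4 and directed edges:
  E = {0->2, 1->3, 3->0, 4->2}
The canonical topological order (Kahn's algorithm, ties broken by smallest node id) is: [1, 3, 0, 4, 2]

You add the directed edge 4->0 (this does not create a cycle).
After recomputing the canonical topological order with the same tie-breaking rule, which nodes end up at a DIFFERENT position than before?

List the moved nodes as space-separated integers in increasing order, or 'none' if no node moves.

Answer: 0 4

Derivation:
Old toposort: [1, 3, 0, 4, 2]
Added edge 4->0
Recompute Kahn (smallest-id tiebreak):
  initial in-degrees: [2, 0, 2, 1, 0]
  ready (indeg=0): [1, 4]
  pop 1: indeg[3]->0 | ready=[3, 4] | order so far=[1]
  pop 3: indeg[0]->1 | ready=[4] | order so far=[1, 3]
  pop 4: indeg[0]->0; indeg[2]->1 | ready=[0] | order so far=[1, 3, 4]
  pop 0: indeg[2]->0 | ready=[2] | order so far=[1, 3, 4, 0]
  pop 2: no out-edges | ready=[] | order so far=[1, 3, 4, 0, 2]
New canonical toposort: [1, 3, 4, 0, 2]
Compare positions:
  Node 0: index 2 -> 3 (moved)
  Node 1: index 0 -> 0 (same)
  Node 2: index 4 -> 4 (same)
  Node 3: index 1 -> 1 (same)
  Node 4: index 3 -> 2 (moved)
Nodes that changed position: 0 4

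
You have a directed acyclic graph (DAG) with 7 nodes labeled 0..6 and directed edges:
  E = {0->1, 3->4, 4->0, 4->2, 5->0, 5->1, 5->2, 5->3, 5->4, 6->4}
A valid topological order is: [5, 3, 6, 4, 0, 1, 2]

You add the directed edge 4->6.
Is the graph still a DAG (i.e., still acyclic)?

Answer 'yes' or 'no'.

Given toposort: [5, 3, 6, 4, 0, 1, 2]
Position of 4: index 3; position of 6: index 2
New edge 4->6: backward (u after v in old order)
Backward edge: old toposort is now invalid. Check if this creates a cycle.
Does 6 already reach 4? Reachable from 6: [0, 1, 2, 4, 6]. YES -> cycle!
Still a DAG? no

Answer: no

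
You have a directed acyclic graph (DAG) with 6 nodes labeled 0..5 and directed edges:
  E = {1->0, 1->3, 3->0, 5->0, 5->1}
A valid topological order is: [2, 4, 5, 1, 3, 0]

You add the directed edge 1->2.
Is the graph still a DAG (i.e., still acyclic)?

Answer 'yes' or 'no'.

Answer: yes

Derivation:
Given toposort: [2, 4, 5, 1, 3, 0]
Position of 1: index 3; position of 2: index 0
New edge 1->2: backward (u after v in old order)
Backward edge: old toposort is now invalid. Check if this creates a cycle.
Does 2 already reach 1? Reachable from 2: [2]. NO -> still a DAG (reorder needed).
Still a DAG? yes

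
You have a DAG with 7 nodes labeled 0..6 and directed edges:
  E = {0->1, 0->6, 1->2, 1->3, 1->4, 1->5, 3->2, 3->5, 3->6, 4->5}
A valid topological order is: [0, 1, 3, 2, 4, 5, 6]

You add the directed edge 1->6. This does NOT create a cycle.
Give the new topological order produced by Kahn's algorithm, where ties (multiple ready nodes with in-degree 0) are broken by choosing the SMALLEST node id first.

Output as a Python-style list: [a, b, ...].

Answer: [0, 1, 3, 2, 4, 5, 6]

Derivation:
Old toposort: [0, 1, 3, 2, 4, 5, 6]
Added edge: 1->6
Position of 1 (1) < position of 6 (6). Old order still valid.
Run Kahn's algorithm (break ties by smallest node id):
  initial in-degrees: [0, 1, 2, 1, 1, 3, 3]
  ready (indeg=0): [0]
  pop 0: indeg[1]->0; indeg[6]->2 | ready=[1] | order so far=[0]
  pop 1: indeg[2]->1; indeg[3]->0; indeg[4]->0; indeg[5]->2; indeg[6]->1 | ready=[3, 4] | order so far=[0, 1]
  pop 3: indeg[2]->0; indeg[5]->1; indeg[6]->0 | ready=[2, 4, 6] | order so far=[0, 1, 3]
  pop 2: no out-edges | ready=[4, 6] | order so far=[0, 1, 3, 2]
  pop 4: indeg[5]->0 | ready=[5, 6] | order so far=[0, 1, 3, 2, 4]
  pop 5: no out-edges | ready=[6] | order so far=[0, 1, 3, 2, 4, 5]
  pop 6: no out-edges | ready=[] | order so far=[0, 1, 3, 2, 4, 5, 6]
  Result: [0, 1, 3, 2, 4, 5, 6]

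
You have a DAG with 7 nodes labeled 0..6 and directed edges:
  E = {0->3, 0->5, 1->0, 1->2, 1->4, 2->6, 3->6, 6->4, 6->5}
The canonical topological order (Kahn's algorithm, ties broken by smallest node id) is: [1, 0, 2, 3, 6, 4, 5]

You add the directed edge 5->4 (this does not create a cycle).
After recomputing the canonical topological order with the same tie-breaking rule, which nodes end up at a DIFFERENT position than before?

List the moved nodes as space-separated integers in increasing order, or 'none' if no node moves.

Answer: 4 5

Derivation:
Old toposort: [1, 0, 2, 3, 6, 4, 5]
Added edge 5->4
Recompute Kahn (smallest-id tiebreak):
  initial in-degrees: [1, 0, 1, 1, 3, 2, 2]
  ready (indeg=0): [1]
  pop 1: indeg[0]->0; indeg[2]->0; indeg[4]->2 | ready=[0, 2] | order so far=[1]
  pop 0: indeg[3]->0; indeg[5]->1 | ready=[2, 3] | order so far=[1, 0]
  pop 2: indeg[6]->1 | ready=[3] | order so far=[1, 0, 2]
  pop 3: indeg[6]->0 | ready=[6] | order so far=[1, 0, 2, 3]
  pop 6: indeg[4]->1; indeg[5]->0 | ready=[5] | order so far=[1, 0, 2, 3, 6]
  pop 5: indeg[4]->0 | ready=[4] | order so far=[1, 0, 2, 3, 6, 5]
  pop 4: no out-edges | ready=[] | order so far=[1, 0, 2, 3, 6, 5, 4]
New canonical toposort: [1, 0, 2, 3, 6, 5, 4]
Compare positions:
  Node 0: index 1 -> 1 (same)
  Node 1: index 0 -> 0 (same)
  Node 2: index 2 -> 2 (same)
  Node 3: index 3 -> 3 (same)
  Node 4: index 5 -> 6 (moved)
  Node 5: index 6 -> 5 (moved)
  Node 6: index 4 -> 4 (same)
Nodes that changed position: 4 5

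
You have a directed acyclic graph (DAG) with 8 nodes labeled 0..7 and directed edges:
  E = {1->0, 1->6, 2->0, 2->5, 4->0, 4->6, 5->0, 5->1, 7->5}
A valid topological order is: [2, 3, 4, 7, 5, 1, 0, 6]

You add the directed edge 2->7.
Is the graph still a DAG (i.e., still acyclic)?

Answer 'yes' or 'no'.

Answer: yes

Derivation:
Given toposort: [2, 3, 4, 7, 5, 1, 0, 6]
Position of 2: index 0; position of 7: index 3
New edge 2->7: forward
Forward edge: respects the existing order. Still a DAG, same toposort still valid.
Still a DAG? yes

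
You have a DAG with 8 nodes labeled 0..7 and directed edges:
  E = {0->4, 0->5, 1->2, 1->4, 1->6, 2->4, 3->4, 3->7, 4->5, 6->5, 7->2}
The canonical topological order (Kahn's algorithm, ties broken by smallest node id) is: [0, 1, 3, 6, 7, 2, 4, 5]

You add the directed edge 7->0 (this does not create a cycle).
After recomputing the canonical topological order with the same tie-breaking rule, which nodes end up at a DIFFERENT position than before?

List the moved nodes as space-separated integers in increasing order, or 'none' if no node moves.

Old toposort: [0, 1, 3, 6, 7, 2, 4, 5]
Added edge 7->0
Recompute Kahn (smallest-id tiebreak):
  initial in-degrees: [1, 0, 2, 0, 4, 3, 1, 1]
  ready (indeg=0): [1, 3]
  pop 1: indeg[2]->1; indeg[4]->3; indeg[6]->0 | ready=[3, 6] | order so far=[1]
  pop 3: indeg[4]->2; indeg[7]->0 | ready=[6, 7] | order so far=[1, 3]
  pop 6: indeg[5]->2 | ready=[7] | order so far=[1, 3, 6]
  pop 7: indeg[0]->0; indeg[2]->0 | ready=[0, 2] | order so far=[1, 3, 6, 7]
  pop 0: indeg[4]->1; indeg[5]->1 | ready=[2] | order so far=[1, 3, 6, 7, 0]
  pop 2: indeg[4]->0 | ready=[4] | order so far=[1, 3, 6, 7, 0, 2]
  pop 4: indeg[5]->0 | ready=[5] | order so far=[1, 3, 6, 7, 0, 2, 4]
  pop 5: no out-edges | ready=[] | order so far=[1, 3, 6, 7, 0, 2, 4, 5]
New canonical toposort: [1, 3, 6, 7, 0, 2, 4, 5]
Compare positions:
  Node 0: index 0 -> 4 (moved)
  Node 1: index 1 -> 0 (moved)
  Node 2: index 5 -> 5 (same)
  Node 3: index 2 -> 1 (moved)
  Node 4: index 6 -> 6 (same)
  Node 5: index 7 -> 7 (same)
  Node 6: index 3 -> 2 (moved)
  Node 7: index 4 -> 3 (moved)
Nodes that changed position: 0 1 3 6 7

Answer: 0 1 3 6 7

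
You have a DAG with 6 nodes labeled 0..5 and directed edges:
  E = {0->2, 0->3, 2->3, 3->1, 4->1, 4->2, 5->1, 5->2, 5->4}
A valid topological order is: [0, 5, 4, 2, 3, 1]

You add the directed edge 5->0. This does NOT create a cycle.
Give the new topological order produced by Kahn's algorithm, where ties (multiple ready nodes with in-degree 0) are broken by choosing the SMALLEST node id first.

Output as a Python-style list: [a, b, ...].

Old toposort: [0, 5, 4, 2, 3, 1]
Added edge: 5->0
Position of 5 (1) > position of 0 (0). Must reorder: 5 must now come before 0.
Run Kahn's algorithm (break ties by smallest node id):
  initial in-degrees: [1, 3, 3, 2, 1, 0]
  ready (indeg=0): [5]
  pop 5: indeg[0]->0; indeg[1]->2; indeg[2]->2; indeg[4]->0 | ready=[0, 4] | order so far=[5]
  pop 0: indeg[2]->1; indeg[3]->1 | ready=[4] | order so far=[5, 0]
  pop 4: indeg[1]->1; indeg[2]->0 | ready=[2] | order so far=[5, 0, 4]
  pop 2: indeg[3]->0 | ready=[3] | order so far=[5, 0, 4, 2]
  pop 3: indeg[1]->0 | ready=[1] | order so far=[5, 0, 4, 2, 3]
  pop 1: no out-edges | ready=[] | order so far=[5, 0, 4, 2, 3, 1]
  Result: [5, 0, 4, 2, 3, 1]

Answer: [5, 0, 4, 2, 3, 1]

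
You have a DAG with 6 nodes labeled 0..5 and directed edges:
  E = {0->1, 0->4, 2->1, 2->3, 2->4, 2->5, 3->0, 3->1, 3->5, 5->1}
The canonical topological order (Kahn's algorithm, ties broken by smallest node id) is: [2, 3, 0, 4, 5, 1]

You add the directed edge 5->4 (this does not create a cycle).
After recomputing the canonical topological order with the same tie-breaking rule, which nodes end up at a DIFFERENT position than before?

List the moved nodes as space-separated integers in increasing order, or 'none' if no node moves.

Answer: 1 4 5

Derivation:
Old toposort: [2, 3, 0, 4, 5, 1]
Added edge 5->4
Recompute Kahn (smallest-id tiebreak):
  initial in-degrees: [1, 4, 0, 1, 3, 2]
  ready (indeg=0): [2]
  pop 2: indeg[1]->3; indeg[3]->0; indeg[4]->2; indeg[5]->1 | ready=[3] | order so far=[2]
  pop 3: indeg[0]->0; indeg[1]->2; indeg[5]->0 | ready=[0, 5] | order so far=[2, 3]
  pop 0: indeg[1]->1; indeg[4]->1 | ready=[5] | order so far=[2, 3, 0]
  pop 5: indeg[1]->0; indeg[4]->0 | ready=[1, 4] | order so far=[2, 3, 0, 5]
  pop 1: no out-edges | ready=[4] | order so far=[2, 3, 0, 5, 1]
  pop 4: no out-edges | ready=[] | order so far=[2, 3, 0, 5, 1, 4]
New canonical toposort: [2, 3, 0, 5, 1, 4]
Compare positions:
  Node 0: index 2 -> 2 (same)
  Node 1: index 5 -> 4 (moved)
  Node 2: index 0 -> 0 (same)
  Node 3: index 1 -> 1 (same)
  Node 4: index 3 -> 5 (moved)
  Node 5: index 4 -> 3 (moved)
Nodes that changed position: 1 4 5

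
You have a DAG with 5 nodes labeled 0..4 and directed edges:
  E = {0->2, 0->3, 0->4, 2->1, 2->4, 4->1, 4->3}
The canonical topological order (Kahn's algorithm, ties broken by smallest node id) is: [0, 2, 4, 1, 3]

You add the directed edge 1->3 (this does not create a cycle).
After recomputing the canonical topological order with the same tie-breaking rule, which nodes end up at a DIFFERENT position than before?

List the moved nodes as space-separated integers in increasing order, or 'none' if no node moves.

Old toposort: [0, 2, 4, 1, 3]
Added edge 1->3
Recompute Kahn (smallest-id tiebreak):
  initial in-degrees: [0, 2, 1, 3, 2]
  ready (indeg=0): [0]
  pop 0: indeg[2]->0; indeg[3]->2; indeg[4]->1 | ready=[2] | order so far=[0]
  pop 2: indeg[1]->1; indeg[4]->0 | ready=[4] | order so far=[0, 2]
  pop 4: indeg[1]->0; indeg[3]->1 | ready=[1] | order so far=[0, 2, 4]
  pop 1: indeg[3]->0 | ready=[3] | order so far=[0, 2, 4, 1]
  pop 3: no out-edges | ready=[] | order so far=[0, 2, 4, 1, 3]
New canonical toposort: [0, 2, 4, 1, 3]
Compare positions:
  Node 0: index 0 -> 0 (same)
  Node 1: index 3 -> 3 (same)
  Node 2: index 1 -> 1 (same)
  Node 3: index 4 -> 4 (same)
  Node 4: index 2 -> 2 (same)
Nodes that changed position: none

Answer: none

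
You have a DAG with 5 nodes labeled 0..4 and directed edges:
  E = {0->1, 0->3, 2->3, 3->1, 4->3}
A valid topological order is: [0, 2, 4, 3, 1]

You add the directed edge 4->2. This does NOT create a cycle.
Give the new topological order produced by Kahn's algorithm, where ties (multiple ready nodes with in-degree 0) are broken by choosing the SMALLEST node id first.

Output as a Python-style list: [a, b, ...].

Old toposort: [0, 2, 4, 3, 1]
Added edge: 4->2
Position of 4 (2) > position of 2 (1). Must reorder: 4 must now come before 2.
Run Kahn's algorithm (break ties by smallest node id):
  initial in-degrees: [0, 2, 1, 3, 0]
  ready (indeg=0): [0, 4]
  pop 0: indeg[1]->1; indeg[3]->2 | ready=[4] | order so far=[0]
  pop 4: indeg[2]->0; indeg[3]->1 | ready=[2] | order so far=[0, 4]
  pop 2: indeg[3]->0 | ready=[3] | order so far=[0, 4, 2]
  pop 3: indeg[1]->0 | ready=[1] | order so far=[0, 4, 2, 3]
  pop 1: no out-edges | ready=[] | order so far=[0, 4, 2, 3, 1]
  Result: [0, 4, 2, 3, 1]

Answer: [0, 4, 2, 3, 1]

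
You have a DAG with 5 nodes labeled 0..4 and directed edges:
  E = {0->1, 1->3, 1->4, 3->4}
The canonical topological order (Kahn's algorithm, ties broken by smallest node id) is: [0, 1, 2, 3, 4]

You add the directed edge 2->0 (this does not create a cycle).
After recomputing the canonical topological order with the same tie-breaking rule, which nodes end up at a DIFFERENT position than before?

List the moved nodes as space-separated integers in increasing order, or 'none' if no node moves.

Answer: 0 1 2

Derivation:
Old toposort: [0, 1, 2, 3, 4]
Added edge 2->0
Recompute Kahn (smallest-id tiebreak):
  initial in-degrees: [1, 1, 0, 1, 2]
  ready (indeg=0): [2]
  pop 2: indeg[0]->0 | ready=[0] | order so far=[2]
  pop 0: indeg[1]->0 | ready=[1] | order so far=[2, 0]
  pop 1: indeg[3]->0; indeg[4]->1 | ready=[3] | order so far=[2, 0, 1]
  pop 3: indeg[4]->0 | ready=[4] | order so far=[2, 0, 1, 3]
  pop 4: no out-edges | ready=[] | order so far=[2, 0, 1, 3, 4]
New canonical toposort: [2, 0, 1, 3, 4]
Compare positions:
  Node 0: index 0 -> 1 (moved)
  Node 1: index 1 -> 2 (moved)
  Node 2: index 2 -> 0 (moved)
  Node 3: index 3 -> 3 (same)
  Node 4: index 4 -> 4 (same)
Nodes that changed position: 0 1 2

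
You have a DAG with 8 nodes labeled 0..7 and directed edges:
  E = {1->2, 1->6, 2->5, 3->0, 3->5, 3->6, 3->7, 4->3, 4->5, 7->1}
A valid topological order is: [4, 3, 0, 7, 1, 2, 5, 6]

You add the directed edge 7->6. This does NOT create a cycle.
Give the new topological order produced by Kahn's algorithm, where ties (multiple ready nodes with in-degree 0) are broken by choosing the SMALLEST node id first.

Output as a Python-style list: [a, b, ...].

Answer: [4, 3, 0, 7, 1, 2, 5, 6]

Derivation:
Old toposort: [4, 3, 0, 7, 1, 2, 5, 6]
Added edge: 7->6
Position of 7 (3) < position of 6 (7). Old order still valid.
Run Kahn's algorithm (break ties by smallest node id):
  initial in-degrees: [1, 1, 1, 1, 0, 3, 3, 1]
  ready (indeg=0): [4]
  pop 4: indeg[3]->0; indeg[5]->2 | ready=[3] | order so far=[4]
  pop 3: indeg[0]->0; indeg[5]->1; indeg[6]->2; indeg[7]->0 | ready=[0, 7] | order so far=[4, 3]
  pop 0: no out-edges | ready=[7] | order so far=[4, 3, 0]
  pop 7: indeg[1]->0; indeg[6]->1 | ready=[1] | order so far=[4, 3, 0, 7]
  pop 1: indeg[2]->0; indeg[6]->0 | ready=[2, 6] | order so far=[4, 3, 0, 7, 1]
  pop 2: indeg[5]->0 | ready=[5, 6] | order so far=[4, 3, 0, 7, 1, 2]
  pop 5: no out-edges | ready=[6] | order so far=[4, 3, 0, 7, 1, 2, 5]
  pop 6: no out-edges | ready=[] | order so far=[4, 3, 0, 7, 1, 2, 5, 6]
  Result: [4, 3, 0, 7, 1, 2, 5, 6]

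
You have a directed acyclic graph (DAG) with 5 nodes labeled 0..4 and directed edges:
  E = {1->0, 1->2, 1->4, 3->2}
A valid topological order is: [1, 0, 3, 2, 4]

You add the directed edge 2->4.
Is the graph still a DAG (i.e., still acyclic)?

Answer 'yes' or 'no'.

Answer: yes

Derivation:
Given toposort: [1, 0, 3, 2, 4]
Position of 2: index 3; position of 4: index 4
New edge 2->4: forward
Forward edge: respects the existing order. Still a DAG, same toposort still valid.
Still a DAG? yes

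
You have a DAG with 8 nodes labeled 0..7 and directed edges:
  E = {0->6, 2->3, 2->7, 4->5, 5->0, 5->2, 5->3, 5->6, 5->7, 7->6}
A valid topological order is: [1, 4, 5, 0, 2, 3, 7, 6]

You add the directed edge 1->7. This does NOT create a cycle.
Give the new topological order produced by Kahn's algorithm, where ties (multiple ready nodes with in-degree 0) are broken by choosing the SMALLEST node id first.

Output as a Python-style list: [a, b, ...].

Answer: [1, 4, 5, 0, 2, 3, 7, 6]

Derivation:
Old toposort: [1, 4, 5, 0, 2, 3, 7, 6]
Added edge: 1->7
Position of 1 (0) < position of 7 (6). Old order still valid.
Run Kahn's algorithm (break ties by smallest node id):
  initial in-degrees: [1, 0, 1, 2, 0, 1, 3, 3]
  ready (indeg=0): [1, 4]
  pop 1: indeg[7]->2 | ready=[4] | order so far=[1]
  pop 4: indeg[5]->0 | ready=[5] | order so far=[1, 4]
  pop 5: indeg[0]->0; indeg[2]->0; indeg[3]->1; indeg[6]->2; indeg[7]->1 | ready=[0, 2] | order so far=[1, 4, 5]
  pop 0: indeg[6]->1 | ready=[2] | order so far=[1, 4, 5, 0]
  pop 2: indeg[3]->0; indeg[7]->0 | ready=[3, 7] | order so far=[1, 4, 5, 0, 2]
  pop 3: no out-edges | ready=[7] | order so far=[1, 4, 5, 0, 2, 3]
  pop 7: indeg[6]->0 | ready=[6] | order so far=[1, 4, 5, 0, 2, 3, 7]
  pop 6: no out-edges | ready=[] | order so far=[1, 4, 5, 0, 2, 3, 7, 6]
  Result: [1, 4, 5, 0, 2, 3, 7, 6]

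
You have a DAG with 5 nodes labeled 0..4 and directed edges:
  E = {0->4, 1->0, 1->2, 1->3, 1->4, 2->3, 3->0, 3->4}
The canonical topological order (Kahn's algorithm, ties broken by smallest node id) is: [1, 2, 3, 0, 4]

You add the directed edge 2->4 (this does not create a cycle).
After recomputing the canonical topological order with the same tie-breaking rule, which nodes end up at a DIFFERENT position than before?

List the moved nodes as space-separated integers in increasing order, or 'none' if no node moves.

Old toposort: [1, 2, 3, 0, 4]
Added edge 2->4
Recompute Kahn (smallest-id tiebreak):
  initial in-degrees: [2, 0, 1, 2, 4]
  ready (indeg=0): [1]
  pop 1: indeg[0]->1; indeg[2]->0; indeg[3]->1; indeg[4]->3 | ready=[2] | order so far=[1]
  pop 2: indeg[3]->0; indeg[4]->2 | ready=[3] | order so far=[1, 2]
  pop 3: indeg[0]->0; indeg[4]->1 | ready=[0] | order so far=[1, 2, 3]
  pop 0: indeg[4]->0 | ready=[4] | order so far=[1, 2, 3, 0]
  pop 4: no out-edges | ready=[] | order so far=[1, 2, 3, 0, 4]
New canonical toposort: [1, 2, 3, 0, 4]
Compare positions:
  Node 0: index 3 -> 3 (same)
  Node 1: index 0 -> 0 (same)
  Node 2: index 1 -> 1 (same)
  Node 3: index 2 -> 2 (same)
  Node 4: index 4 -> 4 (same)
Nodes that changed position: none

Answer: none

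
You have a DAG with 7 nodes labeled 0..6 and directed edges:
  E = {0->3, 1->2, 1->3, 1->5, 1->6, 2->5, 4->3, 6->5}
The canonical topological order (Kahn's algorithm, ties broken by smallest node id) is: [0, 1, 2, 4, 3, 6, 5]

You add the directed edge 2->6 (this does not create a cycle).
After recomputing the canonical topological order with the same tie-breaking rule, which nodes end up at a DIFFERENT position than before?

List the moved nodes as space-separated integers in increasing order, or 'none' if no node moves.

Old toposort: [0, 1, 2, 4, 3, 6, 5]
Added edge 2->6
Recompute Kahn (smallest-id tiebreak):
  initial in-degrees: [0, 0, 1, 3, 0, 3, 2]
  ready (indeg=0): [0, 1, 4]
  pop 0: indeg[3]->2 | ready=[1, 4] | order so far=[0]
  pop 1: indeg[2]->0; indeg[3]->1; indeg[5]->2; indeg[6]->1 | ready=[2, 4] | order so far=[0, 1]
  pop 2: indeg[5]->1; indeg[6]->0 | ready=[4, 6] | order so far=[0, 1, 2]
  pop 4: indeg[3]->0 | ready=[3, 6] | order so far=[0, 1, 2, 4]
  pop 3: no out-edges | ready=[6] | order so far=[0, 1, 2, 4, 3]
  pop 6: indeg[5]->0 | ready=[5] | order so far=[0, 1, 2, 4, 3, 6]
  pop 5: no out-edges | ready=[] | order so far=[0, 1, 2, 4, 3, 6, 5]
New canonical toposort: [0, 1, 2, 4, 3, 6, 5]
Compare positions:
  Node 0: index 0 -> 0 (same)
  Node 1: index 1 -> 1 (same)
  Node 2: index 2 -> 2 (same)
  Node 3: index 4 -> 4 (same)
  Node 4: index 3 -> 3 (same)
  Node 5: index 6 -> 6 (same)
  Node 6: index 5 -> 5 (same)
Nodes that changed position: none

Answer: none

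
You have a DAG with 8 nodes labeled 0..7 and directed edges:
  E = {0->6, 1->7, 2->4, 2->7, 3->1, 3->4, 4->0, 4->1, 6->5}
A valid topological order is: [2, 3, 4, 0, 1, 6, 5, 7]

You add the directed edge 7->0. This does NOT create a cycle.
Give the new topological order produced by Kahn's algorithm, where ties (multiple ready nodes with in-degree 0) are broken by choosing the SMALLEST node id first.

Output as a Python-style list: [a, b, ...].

Old toposort: [2, 3, 4, 0, 1, 6, 5, 7]
Added edge: 7->0
Position of 7 (7) > position of 0 (3). Must reorder: 7 must now come before 0.
Run Kahn's algorithm (break ties by smallest node id):
  initial in-degrees: [2, 2, 0, 0, 2, 1, 1, 2]
  ready (indeg=0): [2, 3]
  pop 2: indeg[4]->1; indeg[7]->1 | ready=[3] | order so far=[2]
  pop 3: indeg[1]->1; indeg[4]->0 | ready=[4] | order so far=[2, 3]
  pop 4: indeg[0]->1; indeg[1]->0 | ready=[1] | order so far=[2, 3, 4]
  pop 1: indeg[7]->0 | ready=[7] | order so far=[2, 3, 4, 1]
  pop 7: indeg[0]->0 | ready=[0] | order so far=[2, 3, 4, 1, 7]
  pop 0: indeg[6]->0 | ready=[6] | order so far=[2, 3, 4, 1, 7, 0]
  pop 6: indeg[5]->0 | ready=[5] | order so far=[2, 3, 4, 1, 7, 0, 6]
  pop 5: no out-edges | ready=[] | order so far=[2, 3, 4, 1, 7, 0, 6, 5]
  Result: [2, 3, 4, 1, 7, 0, 6, 5]

Answer: [2, 3, 4, 1, 7, 0, 6, 5]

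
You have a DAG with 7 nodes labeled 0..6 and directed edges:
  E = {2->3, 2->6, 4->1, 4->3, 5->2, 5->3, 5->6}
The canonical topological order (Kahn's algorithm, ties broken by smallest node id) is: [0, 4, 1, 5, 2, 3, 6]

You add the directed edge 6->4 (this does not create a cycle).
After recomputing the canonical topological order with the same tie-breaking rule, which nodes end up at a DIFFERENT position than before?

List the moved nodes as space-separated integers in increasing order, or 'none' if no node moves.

Old toposort: [0, 4, 1, 5, 2, 3, 6]
Added edge 6->4
Recompute Kahn (smallest-id tiebreak):
  initial in-degrees: [0, 1, 1, 3, 1, 0, 2]
  ready (indeg=0): [0, 5]
  pop 0: no out-edges | ready=[5] | order so far=[0]
  pop 5: indeg[2]->0; indeg[3]->2; indeg[6]->1 | ready=[2] | order so far=[0, 5]
  pop 2: indeg[3]->1; indeg[6]->0 | ready=[6] | order so far=[0, 5, 2]
  pop 6: indeg[4]->0 | ready=[4] | order so far=[0, 5, 2, 6]
  pop 4: indeg[1]->0; indeg[3]->0 | ready=[1, 3] | order so far=[0, 5, 2, 6, 4]
  pop 1: no out-edges | ready=[3] | order so far=[0, 5, 2, 6, 4, 1]
  pop 3: no out-edges | ready=[] | order so far=[0, 5, 2, 6, 4, 1, 3]
New canonical toposort: [0, 5, 2, 6, 4, 1, 3]
Compare positions:
  Node 0: index 0 -> 0 (same)
  Node 1: index 2 -> 5 (moved)
  Node 2: index 4 -> 2 (moved)
  Node 3: index 5 -> 6 (moved)
  Node 4: index 1 -> 4 (moved)
  Node 5: index 3 -> 1 (moved)
  Node 6: index 6 -> 3 (moved)
Nodes that changed position: 1 2 3 4 5 6

Answer: 1 2 3 4 5 6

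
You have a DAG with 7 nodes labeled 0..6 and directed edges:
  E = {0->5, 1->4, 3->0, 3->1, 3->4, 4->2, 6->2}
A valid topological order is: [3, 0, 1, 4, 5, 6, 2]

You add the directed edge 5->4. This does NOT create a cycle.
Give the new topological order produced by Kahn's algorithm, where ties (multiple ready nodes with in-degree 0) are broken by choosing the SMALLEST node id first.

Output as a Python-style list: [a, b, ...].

Old toposort: [3, 0, 1, 4, 5, 6, 2]
Added edge: 5->4
Position of 5 (4) > position of 4 (3). Must reorder: 5 must now come before 4.
Run Kahn's algorithm (break ties by smallest node id):
  initial in-degrees: [1, 1, 2, 0, 3, 1, 0]
  ready (indeg=0): [3, 6]
  pop 3: indeg[0]->0; indeg[1]->0; indeg[4]->2 | ready=[0, 1, 6] | order so far=[3]
  pop 0: indeg[5]->0 | ready=[1, 5, 6] | order so far=[3, 0]
  pop 1: indeg[4]->1 | ready=[5, 6] | order so far=[3, 0, 1]
  pop 5: indeg[4]->0 | ready=[4, 6] | order so far=[3, 0, 1, 5]
  pop 4: indeg[2]->1 | ready=[6] | order so far=[3, 0, 1, 5, 4]
  pop 6: indeg[2]->0 | ready=[2] | order so far=[3, 0, 1, 5, 4, 6]
  pop 2: no out-edges | ready=[] | order so far=[3, 0, 1, 5, 4, 6, 2]
  Result: [3, 0, 1, 5, 4, 6, 2]

Answer: [3, 0, 1, 5, 4, 6, 2]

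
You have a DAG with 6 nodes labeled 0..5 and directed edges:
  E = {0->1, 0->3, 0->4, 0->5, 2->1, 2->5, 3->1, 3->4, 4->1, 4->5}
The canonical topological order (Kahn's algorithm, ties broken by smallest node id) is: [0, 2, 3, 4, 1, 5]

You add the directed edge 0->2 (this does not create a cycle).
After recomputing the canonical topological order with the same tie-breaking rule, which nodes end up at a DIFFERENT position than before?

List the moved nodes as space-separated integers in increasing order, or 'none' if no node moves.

Answer: none

Derivation:
Old toposort: [0, 2, 3, 4, 1, 5]
Added edge 0->2
Recompute Kahn (smallest-id tiebreak):
  initial in-degrees: [0, 4, 1, 1, 2, 3]
  ready (indeg=0): [0]
  pop 0: indeg[1]->3; indeg[2]->0; indeg[3]->0; indeg[4]->1; indeg[5]->2 | ready=[2, 3] | order so far=[0]
  pop 2: indeg[1]->2; indeg[5]->1 | ready=[3] | order so far=[0, 2]
  pop 3: indeg[1]->1; indeg[4]->0 | ready=[4] | order so far=[0, 2, 3]
  pop 4: indeg[1]->0; indeg[5]->0 | ready=[1, 5] | order so far=[0, 2, 3, 4]
  pop 1: no out-edges | ready=[5] | order so far=[0, 2, 3, 4, 1]
  pop 5: no out-edges | ready=[] | order so far=[0, 2, 3, 4, 1, 5]
New canonical toposort: [0, 2, 3, 4, 1, 5]
Compare positions:
  Node 0: index 0 -> 0 (same)
  Node 1: index 4 -> 4 (same)
  Node 2: index 1 -> 1 (same)
  Node 3: index 2 -> 2 (same)
  Node 4: index 3 -> 3 (same)
  Node 5: index 5 -> 5 (same)
Nodes that changed position: none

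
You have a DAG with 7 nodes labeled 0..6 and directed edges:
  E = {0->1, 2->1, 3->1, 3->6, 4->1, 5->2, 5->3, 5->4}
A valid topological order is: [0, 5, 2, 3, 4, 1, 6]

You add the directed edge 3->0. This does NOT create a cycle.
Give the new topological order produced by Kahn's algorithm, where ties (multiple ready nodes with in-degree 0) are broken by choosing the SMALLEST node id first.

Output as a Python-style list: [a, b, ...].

Old toposort: [0, 5, 2, 3, 4, 1, 6]
Added edge: 3->0
Position of 3 (3) > position of 0 (0). Must reorder: 3 must now come before 0.
Run Kahn's algorithm (break ties by smallest node id):
  initial in-degrees: [1, 4, 1, 1, 1, 0, 1]
  ready (indeg=0): [5]
  pop 5: indeg[2]->0; indeg[3]->0; indeg[4]->0 | ready=[2, 3, 4] | order so far=[5]
  pop 2: indeg[1]->3 | ready=[3, 4] | order so far=[5, 2]
  pop 3: indeg[0]->0; indeg[1]->2; indeg[6]->0 | ready=[0, 4, 6] | order so far=[5, 2, 3]
  pop 0: indeg[1]->1 | ready=[4, 6] | order so far=[5, 2, 3, 0]
  pop 4: indeg[1]->0 | ready=[1, 6] | order so far=[5, 2, 3, 0, 4]
  pop 1: no out-edges | ready=[6] | order so far=[5, 2, 3, 0, 4, 1]
  pop 6: no out-edges | ready=[] | order so far=[5, 2, 3, 0, 4, 1, 6]
  Result: [5, 2, 3, 0, 4, 1, 6]

Answer: [5, 2, 3, 0, 4, 1, 6]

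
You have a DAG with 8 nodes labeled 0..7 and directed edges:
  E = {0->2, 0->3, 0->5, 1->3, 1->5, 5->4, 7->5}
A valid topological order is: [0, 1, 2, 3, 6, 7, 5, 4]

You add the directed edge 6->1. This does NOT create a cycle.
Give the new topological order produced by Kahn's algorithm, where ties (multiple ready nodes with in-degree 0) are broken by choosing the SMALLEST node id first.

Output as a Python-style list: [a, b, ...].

Old toposort: [0, 1, 2, 3, 6, 7, 5, 4]
Added edge: 6->1
Position of 6 (4) > position of 1 (1). Must reorder: 6 must now come before 1.
Run Kahn's algorithm (break ties by smallest node id):
  initial in-degrees: [0, 1, 1, 2, 1, 3, 0, 0]
  ready (indeg=0): [0, 6, 7]
  pop 0: indeg[2]->0; indeg[3]->1; indeg[5]->2 | ready=[2, 6, 7] | order so far=[0]
  pop 2: no out-edges | ready=[6, 7] | order so far=[0, 2]
  pop 6: indeg[1]->0 | ready=[1, 7] | order so far=[0, 2, 6]
  pop 1: indeg[3]->0; indeg[5]->1 | ready=[3, 7] | order so far=[0, 2, 6, 1]
  pop 3: no out-edges | ready=[7] | order so far=[0, 2, 6, 1, 3]
  pop 7: indeg[5]->0 | ready=[5] | order so far=[0, 2, 6, 1, 3, 7]
  pop 5: indeg[4]->0 | ready=[4] | order so far=[0, 2, 6, 1, 3, 7, 5]
  pop 4: no out-edges | ready=[] | order so far=[0, 2, 6, 1, 3, 7, 5, 4]
  Result: [0, 2, 6, 1, 3, 7, 5, 4]

Answer: [0, 2, 6, 1, 3, 7, 5, 4]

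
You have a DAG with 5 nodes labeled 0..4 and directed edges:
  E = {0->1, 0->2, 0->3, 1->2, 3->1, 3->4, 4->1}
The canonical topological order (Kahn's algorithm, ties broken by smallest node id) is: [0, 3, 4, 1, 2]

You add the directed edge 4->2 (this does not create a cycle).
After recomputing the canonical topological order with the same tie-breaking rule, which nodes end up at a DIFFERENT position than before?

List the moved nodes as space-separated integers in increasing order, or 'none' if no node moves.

Old toposort: [0, 3, 4, 1, 2]
Added edge 4->2
Recompute Kahn (smallest-id tiebreak):
  initial in-degrees: [0, 3, 3, 1, 1]
  ready (indeg=0): [0]
  pop 0: indeg[1]->2; indeg[2]->2; indeg[3]->0 | ready=[3] | order so far=[0]
  pop 3: indeg[1]->1; indeg[4]->0 | ready=[4] | order so far=[0, 3]
  pop 4: indeg[1]->0; indeg[2]->1 | ready=[1] | order so far=[0, 3, 4]
  pop 1: indeg[2]->0 | ready=[2] | order so far=[0, 3, 4, 1]
  pop 2: no out-edges | ready=[] | order so far=[0, 3, 4, 1, 2]
New canonical toposort: [0, 3, 4, 1, 2]
Compare positions:
  Node 0: index 0 -> 0 (same)
  Node 1: index 3 -> 3 (same)
  Node 2: index 4 -> 4 (same)
  Node 3: index 1 -> 1 (same)
  Node 4: index 2 -> 2 (same)
Nodes that changed position: none

Answer: none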